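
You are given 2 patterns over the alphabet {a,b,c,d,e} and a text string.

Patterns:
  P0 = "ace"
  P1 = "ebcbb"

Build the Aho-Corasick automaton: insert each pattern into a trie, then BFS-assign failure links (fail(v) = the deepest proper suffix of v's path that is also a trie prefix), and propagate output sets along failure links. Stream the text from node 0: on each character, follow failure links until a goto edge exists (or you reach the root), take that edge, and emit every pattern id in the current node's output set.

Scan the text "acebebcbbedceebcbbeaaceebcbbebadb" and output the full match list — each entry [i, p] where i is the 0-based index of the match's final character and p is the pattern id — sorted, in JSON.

Construct AC machine:
Trie nodes:
  0='ε' goto a→1 e→4
  1='a' goto c→2
  2='ac' goto e→3
  3='ace' goto ·  ←P0
  4='e' goto b→5
  5='eb' goto c→6
  6='ebc' goto b→7
  7='ebcb' goto b→8
  8='ebcbb' goto ·  ←P1

BFS fail/out derivation:
  n1('a'): parent n0 fail=0; on 'a' 0 → fail=0;  out ∅∪∅=∅
  n4('e'): parent n0 fail=0; on 'e' 0 → fail=0;  out ∅∪∅=∅
  n2('ac'): parent n1 fail=0; on 'c' 0 → fail=0;  out ∅∪∅=∅
  n5('eb'): parent n4 fail=0; on 'b' 0 → fail=0;  out ∅∪∅=∅
  n3('ace'): parent n2 fail=0; on 'e' 0 → fail=4;  out {0}∪∅={0}
  n6('ebc'): parent n5 fail=0; on 'c' 0 → fail=0;  out ∅∪∅=∅
  n7('ebcb'): parent n6 fail=0; on 'b' 0 → fail=0;  out ∅∪∅=∅
  n8('ebcbb'): parent n7 fail=0; on 'b' 0 → fail=0;  out {1}∪∅={1}

Scan:
pos 0 'a': at 1
pos 1 'c': at 2
pos 2 'e': at 3  ** P0@[0:2]
pos 3 'b': at 5 (via fail)
pos 4 'e': at 4 (via fail)
pos 5 'b': at 5
pos 6 'c': at 6
pos 7 'b': at 7
pos 8 'b': at 8  ** P1@[4:8]
pos 9 'e': at 4 (via fail)
pos 10 'd': at 0 (via fail)
pos 11 'c': at 0
pos 12 'e': at 4
pos 13 'e': at 4 (via fail)
pos 14 'b': at 5
pos 15 'c': at 6
pos 16 'b': at 7
pos 17 'b': at 8  ** P1@[13:17]
pos 18 'e': at 4 (via fail)
pos 19 'a': at 1 (via fail)
pos 20 'a': at 1 (via fail)
pos 21 'c': at 2
pos 22 'e': at 3  ** P0@[20:22]
pos 23 'e': at 4 (via fail)
pos 24 'b': at 5
pos 25 'c': at 6
pos 26 'b': at 7
pos 27 'b': at 8  ** P1@[23:27]
pos 28 'e': at 4 (via fail)
pos 29 'b': at 5
pos 30 'a': at 1 (via fail)
pos 31 'd': at 0 (via fail)
pos 32 'b': at 0

All matches (sorted): [[2,0],[8,1],[17,1],[22,0],[27,1]]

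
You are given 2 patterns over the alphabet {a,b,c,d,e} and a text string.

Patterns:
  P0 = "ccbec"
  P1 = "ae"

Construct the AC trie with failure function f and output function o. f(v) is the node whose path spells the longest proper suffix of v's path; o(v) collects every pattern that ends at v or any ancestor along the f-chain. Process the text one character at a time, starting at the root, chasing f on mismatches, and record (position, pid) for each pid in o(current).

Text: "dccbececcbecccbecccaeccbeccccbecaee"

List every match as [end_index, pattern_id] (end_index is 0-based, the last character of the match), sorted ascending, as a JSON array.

Build:
Trie (insert patterns):
  n0 'ε': a→6 c→1
  n1 'c': c→2
  n2 'cc': b→3
  n3 'ccb': e→4
  n4 'ccbe': c→5
  n5 'ccbec': ·  ←P0
  n6 'a': e→7
  n7 'ae': ·  ←P1

BFS fail/out derivation:
  fail(1) 'c': from fail(0)=0 chase 'c': 0 ⇒ 0;  out=∅∪out(0)=∅
  fail(6) 'a': from fail(0)=0 chase 'a': 0 ⇒ 0;  out=∅∪out(0)=∅
  fail(2) 'cc': from fail(1)=0 chase 'c': 0 ⇒ 1;  out=∅∪out(1)=∅
  fail(7) 'ae': from fail(6)=0 chase 'e': 0 ⇒ 0;  out={1}∪out(0)={1}
  fail(3) 'ccb': from fail(2)=1 chase 'b': 1→0 ⇒ 0;  out=∅∪out(0)=∅
  fail(4) 'ccbe': from fail(3)=0 chase 'e': 0 ⇒ 0;  out=∅∪out(0)=∅
  fail(5) 'ccbec': from fail(4)=0 chase 'c': 0 ⇒ 1;  out={0}∪out(1)={0}

Scan:
[0] read 'd'  n0⇒n0
[1] read 'c'  n0⇒n1
[2] read 'c'  n1⇒n2
[3] read 'b'  n2⇒n3
[4] read 'e'  n3⇒n4
[5] read 'c'  n4⇒n5  → match P0@[1:5]
[6] read 'e'  n5⇒n0 ·f
[7] read 'c'  n0⇒n1
[8] read 'c'  n1⇒n2
[9] read 'b'  n2⇒n3
[10] read 'e'  n3⇒n4
[11] read 'c'  n4⇒n5  → match P0@[7:11]
[12] read 'c'  n5⇒n2 ·f
[13] read 'c'  n2⇒n2 ·f
[14] read 'b'  n2⇒n3
[15] read 'e'  n3⇒n4
[16] read 'c'  n4⇒n5  → match P0@[12:16]
[17] read 'c'  n5⇒n2 ·f
[18] read 'c'  n2⇒n2 ·f
[19] read 'a'  n2⇒n6 ·f
[20] read 'e'  n6⇒n7  → match P1@[19:20]
[21] read 'c'  n7⇒n1 ·f
[22] read 'c'  n1⇒n2
[23] read 'b'  n2⇒n3
[24] read 'e'  n3⇒n4
[25] read 'c'  n4⇒n5  → match P0@[21:25]
[26] read 'c'  n5⇒n2 ·f
[27] read 'c'  n2⇒n2 ·f
[28] read 'c'  n2⇒n2 ·f
[29] read 'b'  n2⇒n3
[30] read 'e'  n3⇒n4
[31] read 'c'  n4⇒n5  → match P0@[27:31]
[32] read 'a'  n5⇒n6 ·f
[33] read 'e'  n6⇒n7  → match P1@[32:33]
[34] read 'e'  n7⇒n0 ·f

Matches: [[5,0],[11,0],[16,0],[20,1],[25,0],[31,0],[33,1]]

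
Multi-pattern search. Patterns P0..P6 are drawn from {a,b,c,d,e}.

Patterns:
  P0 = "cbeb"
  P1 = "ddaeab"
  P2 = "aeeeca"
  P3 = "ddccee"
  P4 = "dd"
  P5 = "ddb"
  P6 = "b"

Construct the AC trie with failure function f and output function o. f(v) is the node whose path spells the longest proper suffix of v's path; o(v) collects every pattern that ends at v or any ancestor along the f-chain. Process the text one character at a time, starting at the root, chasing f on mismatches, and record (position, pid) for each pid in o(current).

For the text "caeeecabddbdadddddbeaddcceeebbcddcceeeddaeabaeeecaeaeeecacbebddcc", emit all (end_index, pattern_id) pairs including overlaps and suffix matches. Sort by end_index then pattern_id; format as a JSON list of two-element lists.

Construct AC machine:
Trie nodes:
  n0 'ε': a→11 b→22 c→1 d→5
  n1 'c': b→2
  n2 'cb': e→3
  n3 'cbe': b→4
  n4 'cbeb': ·  ←P0
  n5 'd': d→6
  n6 'dd': a→7 b→21 c→17  ←P4
  n7 'dda': e→8
  n8 'ddae': a→9
  n9 'ddaea': b→10
  n10 'ddaeab': ·  ←P1
  n11 'a': e→12
  n12 'ae': e→13
  n13 'aee': e→14
  n14 'aeee': c→15
  n15 'aeeec': a→16
  n16 'aeeeca': ·  ←P2
  n17 'ddc': c→18
  n18 'ddcc': e→19
  n19 'ddcce': e→20
  n20 'ddccee': ·  ←P3
  n21 'ddb': ·  ←P5
  n22 'b': ·  ←P6

BFS fail/out derivation:
  n1('c'): parent n0 fail=0; on 'c' 0 → fail=0;  out ∅∪∅=∅
  n5('d'): parent n0 fail=0; on 'd' 0 → fail=0;  out ∅∪∅=∅
  n11('a'): parent n0 fail=0; on 'a' 0 → fail=0;  out ∅∪∅=∅
  n22('b'): parent n0 fail=0; on 'b' 0 → fail=0;  out {6}∪∅={6}
  n2('cb'): parent n1 fail=0; on 'b' 0 → fail=22;  out ∅∪{6}={6}
  n6('dd'): parent n5 fail=0; on 'd' 0 → fail=5;  out {4}∪∅={4}
  n12('ae'): parent n11 fail=0; on 'e' 0 → fail=0;  out ∅∪∅=∅
  n3('cbe'): parent n2 fail=22; on 'e' 22→0 → fail=0;  out ∅∪∅=∅
  n7('dda'): parent n6 fail=5; on 'a' 5→0 → fail=11;  out ∅∪∅=∅
  n13('aee'): parent n12 fail=0; on 'e' 0 → fail=0;  out ∅∪∅=∅
  n17('ddc'): parent n6 fail=5; on 'c' 5→0 → fail=1;  out ∅∪∅=∅
  n21('ddb'): parent n6 fail=5; on 'b' 5→0 → fail=22;  out {5}∪{6}={5,6}
  n4('cbeb'): parent n3 fail=0; on 'b' 0 → fail=22;  out {0}∪{6}={0,6}
  n8('ddae'): parent n7 fail=11; on 'e' 11 → fail=12;  out ∅∪∅=∅
  n14('aeee'): parent n13 fail=0; on 'e' 0 → fail=0;  out ∅∪∅=∅
  n18('ddcc'): parent n17 fail=1; on 'c' 1→0 → fail=1;  out ∅∪∅=∅
  n9('ddaea'): parent n8 fail=12; on 'a' 12→0 → fail=11;  out ∅∪∅=∅
  n15('aeeec'): parent n14 fail=0; on 'c' 0 → fail=1;  out ∅∪∅=∅
  n19('ddcce'): parent n18 fail=1; on 'e' 1→0 → fail=0;  out ∅∪∅=∅
  n10('ddaeab'): parent n9 fail=11; on 'b' 11→0 → fail=22;  out {1}∪{6}={1,6}
  n16('aeeeca'): parent n15 fail=1; on 'a' 1→0 → fail=11;  out {2}∪∅={2}
  n20('ddccee'): parent n19 fail=0; on 'e' 0 → fail=0;  out {3}∪∅={3}

Text stream:
[0] read 'c'  n0⇒n1
[1] read 'a'  n1⇒n11 (fail-walked)
[2] read 'e'  n11⇒n12
[3] read 'e'  n12⇒n13
[4] read 'e'  n13⇒n14
[5] read 'c'  n14⇒n15
[6] read 'a'  n15⇒n16  → match P2@[1:6]
[7] read 'b'  n16⇒n22 (fail-walked)  → match P6@[7:7]
[8] read 'd'  n22⇒n5 (fail-walked)
[9] read 'd'  n5⇒n6  → match P4@[8:9]
[10] read 'b'  n6⇒n21  → match P5@[8:10],P6@[10:10]
[11] read 'd'  n21⇒n5 (fail-walked)
[12] read 'a'  n5⇒n11 (fail-walked)
[13] read 'd'  n11⇒n5 (fail-walked)
[14] read 'd'  n5⇒n6  → match P4@[13:14]
[15] read 'd'  n6⇒n6 (fail-walked)  → match P4@[14:15]
[16] read 'd'  n6⇒n6 (fail-walked)  → match P4@[15:16]
[17] read 'd'  n6⇒n6 (fail-walked)  → match P4@[16:17]
[18] read 'b'  n6⇒n21  → match P5@[16:18],P6@[18:18]
[19] read 'e'  n21⇒n0 (fail-walked)
[20] read 'a'  n0⇒n11
[21] read 'd'  n11⇒n5 (fail-walked)
[22] read 'd'  n5⇒n6  → match P4@[21:22]
[23] read 'c'  n6⇒n17
[24] read 'c'  n17⇒n18
[25] read 'e'  n18⇒n19
[26] read 'e'  n19⇒n20  → match P3@[21:26]
[27] read 'e'  n20⇒n0 (fail-walked)
[28] read 'b'  n0⇒n22  → match P6@[28:28]
[29] read 'b'  n22⇒n22 (fail-walked)  → match P6@[29:29]
[30] read 'c'  n22⇒n1 (fail-walked)
[31] read 'd'  n1⇒n5 (fail-walked)
[32] read 'd'  n5⇒n6  → match P4@[31:32]
[33] read 'c'  n6⇒n17
[34] read 'c'  n17⇒n18
[35] read 'e'  n18⇒n19
[36] read 'e'  n19⇒n20  → match P3@[31:36]
[37] read 'e'  n20⇒n0 (fail-walked)
[38] read 'd'  n0⇒n5
[39] read 'd'  n5⇒n6  → match P4@[38:39]
[40] read 'a'  n6⇒n7
[41] read 'e'  n7⇒n8
[42] read 'a'  n8⇒n9
[43] read 'b'  n9⇒n10  → match P1@[38:43],P6@[43:43]
[44] read 'a'  n10⇒n11 (fail-walked)
[45] read 'e'  n11⇒n12
[46] read 'e'  n12⇒n13
[47] read 'e'  n13⇒n14
[48] read 'c'  n14⇒n15
[49] read 'a'  n15⇒n16  → match P2@[44:49]
[50] read 'e'  n16⇒n12 (fail-walked)
[51] read 'a'  n12⇒n11 (fail-walked)
[52] read 'e'  n11⇒n12
[53] read 'e'  n12⇒n13
[54] read 'e'  n13⇒n14
[55] read 'c'  n14⇒n15
[56] read 'a'  n15⇒n16  → match P2@[51:56]
[57] read 'c'  n16⇒n1 (fail-walked)
[58] read 'b'  n1⇒n2  → match P6@[58:58]
[59] read 'e'  n2⇒n3
[60] read 'b'  n3⇒n4  → match P0@[57:60],P6@[60:60]
[61] read 'd'  n4⇒n5 (fail-walked)
[62] read 'd'  n5⇒n6  → match P4@[61:62]
[63] read 'c'  n6⇒n17
[64] read 'c'  n17⇒n18

Result: [[6,2],[7,6],[9,4],[10,5],[10,6],[14,4],[15,4],[16,4],[17,4],[18,5],[18,6],[22,4],[26,3],[28,6],[29,6],[32,4],[36,3],[39,4],[43,1],[43,6],[49,2],[56,2],[58,6],[60,0],[60,6],[62,4]]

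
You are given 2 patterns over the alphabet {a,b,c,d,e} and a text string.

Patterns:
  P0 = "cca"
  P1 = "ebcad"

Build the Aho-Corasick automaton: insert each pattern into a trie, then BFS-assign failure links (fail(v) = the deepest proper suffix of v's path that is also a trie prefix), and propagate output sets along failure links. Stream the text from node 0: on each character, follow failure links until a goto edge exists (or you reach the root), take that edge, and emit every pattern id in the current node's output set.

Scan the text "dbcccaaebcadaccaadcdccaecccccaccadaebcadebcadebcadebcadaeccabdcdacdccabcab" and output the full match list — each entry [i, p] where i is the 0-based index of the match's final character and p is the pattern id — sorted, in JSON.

Build automaton:
Trie (insert patterns):
  n0 'ε': c→1 e→4
  n1 'c': c→2
  n2 'cc': a→3
  n3 'cca': ·  ←P0
  n4 'e': b→5
  n5 'eb': c→6
  n6 'ebc': a→7
  n7 'ebca': d→8
  n8 'ebcad': ·  ←P1

Failure links (BFS by depth):
  n1('c'): parent n0 fail=0; on 'c' 0 → fail=0;  out ∅∪∅=∅
  n4('e'): parent n0 fail=0; on 'e' 0 → fail=0;  out ∅∪∅=∅
  n2('cc'): parent n1 fail=0; on 'c' 0 → fail=1;  out ∅∪∅=∅
  n5('eb'): parent n4 fail=0; on 'b' 0 → fail=0;  out ∅∪∅=∅
  n3('cca'): parent n2 fail=1; on 'a' 1→0 → fail=0;  out {0}∪∅={0}
  n6('ebc'): parent n5 fail=0; on 'c' 0 → fail=1;  out ∅∪∅=∅
  n7('ebca'): parent n6 fail=1; on 'a' 1→0 → fail=0;  out ∅∪∅=∅
  n8('ebcad'): parent n7 fail=0; on 'd' 0 → fail=0;  out {1}∪∅={1}

Text stream:
pos 0 'd': at 0
pos 1 'b': at 0
pos 2 'c': at 1
pos 3 'c': at 2
pos 4 'c': at 2 (fail-walked)
pos 5 'a': at 3  ** P0@[3:5]
pos 6 'a': at 0 (fail-walked)
pos 7 'e': at 4
pos 8 'b': at 5
pos 9 'c': at 6
pos 10 'a': at 7
pos 11 'd': at 8  ** P1@[7:11]
pos 12 'a': at 0 (fail-walked)
pos 13 'c': at 1
pos 14 'c': at 2
pos 15 'a': at 3  ** P0@[13:15]
pos 16 'a': at 0 (fail-walked)
pos 17 'd': at 0
pos 18 'c': at 1
pos 19 'd': at 0 (fail-walked)
pos 20 'c': at 1
pos 21 'c': at 2
pos 22 'a': at 3  ** P0@[20:22]
pos 23 'e': at 4 (fail-walked)
pos 24 'c': at 1 (fail-walked)
pos 25 'c': at 2
pos 26 'c': at 2 (fail-walked)
pos 27 'c': at 2 (fail-walked)
pos 28 'c': at 2 (fail-walked)
pos 29 'a': at 3  ** P0@[27:29]
pos 30 'c': at 1 (fail-walked)
pos 31 'c': at 2
pos 32 'a': at 3  ** P0@[30:32]
pos 33 'd': at 0 (fail-walked)
pos 34 'a': at 0
pos 35 'e': at 4
pos 36 'b': at 5
pos 37 'c': at 6
pos 38 'a': at 7
pos 39 'd': at 8  ** P1@[35:39]
pos 40 'e': at 4 (fail-walked)
pos 41 'b': at 5
pos 42 'c': at 6
pos 43 'a': at 7
pos 44 'd': at 8  ** P1@[40:44]
pos 45 'e': at 4 (fail-walked)
pos 46 'b': at 5
pos 47 'c': at 6
pos 48 'a': at 7
pos 49 'd': at 8  ** P1@[45:49]
pos 50 'e': at 4 (fail-walked)
pos 51 'b': at 5
pos 52 'c': at 6
pos 53 'a': at 7
pos 54 'd': at 8  ** P1@[50:54]
pos 55 'a': at 0 (fail-walked)
pos 56 'e': at 4
pos 57 'c': at 1 (fail-walked)
pos 58 'c': at 2
pos 59 'a': at 3  ** P0@[57:59]
pos 60 'b': at 0 (fail-walked)
pos 61 'd': at 0
pos 62 'c': at 1
pos 63 'd': at 0 (fail-walked)
pos 64 'a': at 0
pos 65 'c': at 1
pos 66 'd': at 0 (fail-walked)
pos 67 'c': at 1
pos 68 'c': at 2
pos 69 'a': at 3  ** P0@[67:69]
pos 70 'b': at 0 (fail-walked)
pos 71 'c': at 1
pos 72 'a': at 0 (fail-walked)
pos 73 'b': at 0

Result: [[5,0],[11,1],[15,0],[22,0],[29,0],[32,0],[39,1],[44,1],[49,1],[54,1],[59,0],[69,0]]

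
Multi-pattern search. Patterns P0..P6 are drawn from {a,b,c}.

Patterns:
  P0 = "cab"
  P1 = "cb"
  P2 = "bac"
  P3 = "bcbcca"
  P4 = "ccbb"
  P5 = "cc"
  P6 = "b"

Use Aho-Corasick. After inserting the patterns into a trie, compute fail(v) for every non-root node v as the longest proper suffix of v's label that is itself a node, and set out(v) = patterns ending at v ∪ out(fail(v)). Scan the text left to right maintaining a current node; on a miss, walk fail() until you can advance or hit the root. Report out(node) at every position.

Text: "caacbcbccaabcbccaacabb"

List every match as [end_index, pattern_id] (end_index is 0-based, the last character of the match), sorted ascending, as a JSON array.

Build:
Trie nodes:
  n0 'ε': b→5 c→1
  n1 'c': a→2 b→4 c→13
  n2 'ca': b→3
  n3 'cab': ·  [P0 ends]
  n4 'cb': ·  [P1 ends]
  n5 'b': a→6 c→8  [P6 ends]
  n6 'ba': c→7
  n7 'bac': ·  [P2 ends]
  n8 'bc': b→9
  n9 'bcb': c→10
  n10 'bcbc': c→11
  n11 'bcbcc': a→12
  n12 'bcbcca': ·  [P3 ends]
  n13 'cc': b→14  [P5 ends]
  n14 'ccb': b→15
  n15 'ccbb': ·  [P4 ends]

Failure links (BFS by depth):
  n1('c'): parent n0 fail=0; on 'c' 0 → fail=0;  out ∅∪∅=∅
  n5('b'): parent n0 fail=0; on 'b' 0 → fail=0;  out {6}∪∅={6}
  n2('ca'): parent n1 fail=0; on 'a' 0 → fail=0;  out ∅∪∅=∅
  n4('cb'): parent n1 fail=0; on 'b' 0 → fail=5;  out {1}∪{6}={1,6}
  n6('ba'): parent n5 fail=0; on 'a' 0 → fail=0;  out ∅∪∅=∅
  n8('bc'): parent n5 fail=0; on 'c' 0 → fail=1;  out ∅∪∅=∅
  n13('cc'): parent n1 fail=0; on 'c' 0 → fail=1;  out {5}∪∅={5}
  n3('cab'): parent n2 fail=0; on 'b' 0 → fail=5;  out {0}∪{6}={0,6}
  n7('bac'): parent n6 fail=0; on 'c' 0 → fail=1;  out {2}∪∅={2}
  n9('bcb'): parent n8 fail=1; on 'b' 1 → fail=4;  out ∅∪{1,6}={1,6}
  n14('ccb'): parent n13 fail=1; on 'b' 1 → fail=4;  out ∅∪{1,6}={1,6}
  n10('bcbc'): parent n9 fail=4; on 'c' 4→5 → fail=8;  out ∅∪∅=∅
  n15('ccbb'): parent n14 fail=4; on 'b' 4→5→0 → fail=5;  out {4}∪{6}={4,6}
  n11('bcbcc'): parent n10 fail=8; on 'c' 8→1 → fail=13;  out ∅∪{5}={5}
  n12('bcbcca'): parent n11 fail=13; on 'a' 13→1 → fail=2;  out {3}∪∅={3}

Run:
pos 0 'c': at 1
pos 1 'a': at 2
pos 2 'a': at 0 (via fail)
pos 3 'c': at 1
pos 4 'b': at 4  emit P1@[3:4],P6@[4:4]
pos 5 'c': at 8 (via fail)
pos 6 'b': at 9  emit P1@[5:6],P6@[6:6]
pos 7 'c': at 10
pos 8 'c': at 11  emit P5@[7:8]
pos 9 'a': at 12  emit P3@[4:9]
pos 10 'a': at 0 (via fail)
pos 11 'b': at 5  emit P6@[11:11]
pos 12 'c': at 8
pos 13 'b': at 9  emit P1@[12:13],P6@[13:13]
pos 14 'c': at 10
pos 15 'c': at 11  emit P5@[14:15]
pos 16 'a': at 12  emit P3@[11:16]
pos 17 'a': at 0 (via fail)
pos 18 'c': at 1
pos 19 'a': at 2
pos 20 'b': at 3  emit P0@[18:20],P6@[20:20]
pos 21 'b': at 5 (via fail)  emit P6@[21:21]

Result: [[4,1],[4,6],[6,1],[6,6],[8,5],[9,3],[11,6],[13,1],[13,6],[15,5],[16,3],[20,0],[20,6],[21,6]]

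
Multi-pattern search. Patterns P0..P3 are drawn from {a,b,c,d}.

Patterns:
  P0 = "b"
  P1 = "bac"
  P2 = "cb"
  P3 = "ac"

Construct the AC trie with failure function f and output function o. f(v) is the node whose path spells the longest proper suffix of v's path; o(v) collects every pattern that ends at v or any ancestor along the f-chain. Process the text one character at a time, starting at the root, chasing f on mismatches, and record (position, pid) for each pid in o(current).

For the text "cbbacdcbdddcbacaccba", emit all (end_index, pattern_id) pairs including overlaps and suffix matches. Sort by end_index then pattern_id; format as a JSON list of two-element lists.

Build automaton:
Trie nodes:
  n0 'ε': a→6 b→1 c→4
  n1 'b': a→2  ←P0
  n2 'ba': c→3
  n3 'bac': ·  ←P1
  n4 'c': b→5
  n5 'cb': ·  ←P2
  n6 'a': c→7
  n7 'ac': ·  ←P3

BFS fail/out derivation:
  fail(1) 'b': from fail(0)=0 chase 'b': 0 ⇒ 0;  out={0}∪out(0)={0}
  fail(4) 'c': from fail(0)=0 chase 'c': 0 ⇒ 0;  out=∅∪out(0)=∅
  fail(6) 'a': from fail(0)=0 chase 'a': 0 ⇒ 0;  out=∅∪out(0)=∅
  fail(2) 'ba': from fail(1)=0 chase 'a': 0 ⇒ 6;  out=∅∪out(6)=∅
  fail(5) 'cb': from fail(4)=0 chase 'b': 0 ⇒ 1;  out={2}∪out(1)={0,2}
  fail(7) 'ac': from fail(6)=0 chase 'c': 0 ⇒ 4;  out={3}∪out(4)={3}
  fail(3) 'bac': from fail(2)=6 chase 'c': 6 ⇒ 7;  out={1}∪out(7)={1,3}

Scan:
i=0 'c': node 0→4
i=1 'b': node 4→5  → match P0@[1:1],P2@[0:1]
i=2 'b': node 5→1 ·f  → match P0@[2:2]
i=3 'a': node 1→2
i=4 'c': node 2→3  → match P1@[2:4],P3@[3:4]
i=5 'd': node 3→0 ·f
i=6 'c': node 0→4
i=7 'b': node 4→5  → match P0@[7:7],P2@[6:7]
i=8 'd': node 5→0 ·f
i=9 'd': node 0→0
i=10 'd': node 0→0
i=11 'c': node 0→4
i=12 'b': node 4→5  → match P0@[12:12],P2@[11:12]
i=13 'a': node 5→2 ·f
i=14 'c': node 2→3  → match P1@[12:14],P3@[13:14]
i=15 'a': node 3→6 ·f
i=16 'c': node 6→7  → match P3@[15:16]
i=17 'c': node 7→4 ·f
i=18 'b': node 4→5  → match P0@[18:18],P2@[17:18]
i=19 'a': node 5→2 ·f

Matches: [[1,0],[1,2],[2,0],[4,1],[4,3],[7,0],[7,2],[12,0],[12,2],[14,1],[14,3],[16,3],[18,0],[18,2]]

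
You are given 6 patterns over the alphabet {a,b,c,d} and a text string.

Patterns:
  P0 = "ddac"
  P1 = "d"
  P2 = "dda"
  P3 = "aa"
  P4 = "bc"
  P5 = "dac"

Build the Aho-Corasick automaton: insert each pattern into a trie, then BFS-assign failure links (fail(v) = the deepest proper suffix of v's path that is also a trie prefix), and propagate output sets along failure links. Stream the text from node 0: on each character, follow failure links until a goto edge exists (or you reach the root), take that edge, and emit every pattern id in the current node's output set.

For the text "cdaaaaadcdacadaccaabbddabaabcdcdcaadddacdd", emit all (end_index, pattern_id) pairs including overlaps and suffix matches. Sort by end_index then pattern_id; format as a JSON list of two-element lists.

Build:
Trie nodes:
  n0 'ε': a→5 b→7 d→1
  n1 'd': a→9 d→2  ←P1
  n2 'dd': a→3
  n3 'dda': c→4  ←P2
  n4 'ddac': ·  ←P0
  n5 'a': a→6
  n6 'aa': ·  ←P3
  n7 'b': c→8
  n8 'bc': ·  ←P4
  n9 'da': c→10
  n10 'dac': ·  ←P5

Failure links (BFS by depth):
  fail(1) 'd': from fail(0)=0 chase 'd': 0 ⇒ 0;  out={1}∪out(0)={1}
  fail(5) 'a': from fail(0)=0 chase 'a': 0 ⇒ 0;  out=∅∪out(0)=∅
  fail(7) 'b': from fail(0)=0 chase 'b': 0 ⇒ 0;  out=∅∪out(0)=∅
  fail(2) 'dd': from fail(1)=0 chase 'd': 0 ⇒ 1;  out=∅∪out(1)={1}
  fail(6) 'aa': from fail(5)=0 chase 'a': 0 ⇒ 5;  out={3}∪out(5)={3}
  fail(8) 'bc': from fail(7)=0 chase 'c': 0 ⇒ 0;  out={4}∪out(0)={4}
  fail(9) 'da': from fail(1)=0 chase 'a': 0 ⇒ 5;  out=∅∪out(5)=∅
  fail(3) 'dda': from fail(2)=1 chase 'a': 1 ⇒ 9;  out={2}∪out(9)={2}
  fail(10) 'dac': from fail(9)=5 chase 'c': 5→0 ⇒ 0;  out={5}∪out(0)={5}
  fail(4) 'ddac': from fail(3)=9 chase 'c': 9 ⇒ 10;  out={0}∪out(10)={0,5}

Text stream:
i=0 'c': node 0→0
i=1 'd': node 0→1  ** P1@[1:1]
i=2 'a': node 1→9
i=3 'a': node 9→6 (fail-walked)  ** P3@[2:3]
i=4 'a': node 6→6 (fail-walked)  ** P3@[3:4]
i=5 'a': node 6→6 (fail-walked)  ** P3@[4:5]
i=6 'a': node 6→6 (fail-walked)  ** P3@[5:6]
i=7 'd': node 6→1 (fail-walked)  ** P1@[7:7]
i=8 'c': node 1→0 (fail-walked)
i=9 'd': node 0→1  ** P1@[9:9]
i=10 'a': node 1→9
i=11 'c': node 9→10  ** P5@[9:11]
i=12 'a': node 10→5 (fail-walked)
i=13 'd': node 5→1 (fail-walked)  ** P1@[13:13]
i=14 'a': node 1→9
i=15 'c': node 9→10  ** P5@[13:15]
i=16 'c': node 10→0 (fail-walked)
i=17 'a': node 0→5
i=18 'a': node 5→6  ** P3@[17:18]
i=19 'b': node 6→7 (fail-walked)
i=20 'b': node 7→7 (fail-walked)
i=21 'd': node 7→1 (fail-walked)  ** P1@[21:21]
i=22 'd': node 1→2  ** P1@[22:22]
i=23 'a': node 2→3  ** P2@[21:23]
i=24 'b': node 3→7 (fail-walked)
i=25 'a': node 7→5 (fail-walked)
i=26 'a': node 5→6  ** P3@[25:26]
i=27 'b': node 6→7 (fail-walked)
i=28 'c': node 7→8  ** P4@[27:28]
i=29 'd': node 8→1 (fail-walked)  ** P1@[29:29]
i=30 'c': node 1→0 (fail-walked)
i=31 'd': node 0→1  ** P1@[31:31]
i=32 'c': node 1→0 (fail-walked)
i=33 'a': node 0→5
i=34 'a': node 5→6  ** P3@[33:34]
i=35 'd': node 6→1 (fail-walked)  ** P1@[35:35]
i=36 'd': node 1→2  ** P1@[36:36]
i=37 'd': node 2→2 (fail-walked)  ** P1@[37:37]
i=38 'a': node 2→3  ** P2@[36:38]
i=39 'c': node 3→4  ** P0@[36:39],P5@[37:39]
i=40 'd': node 4→1 (fail-walked)  ** P1@[40:40]
i=41 'd': node 1→2  ** P1@[41:41]

All matches (sorted): [[1,1],[3,3],[4,3],[5,3],[6,3],[7,1],[9,1],[11,5],[13,1],[15,5],[18,3],[21,1],[22,1],[23,2],[26,3],[28,4],[29,1],[31,1],[34,3],[35,1],[36,1],[37,1],[38,2],[39,0],[39,5],[40,1],[41,1]]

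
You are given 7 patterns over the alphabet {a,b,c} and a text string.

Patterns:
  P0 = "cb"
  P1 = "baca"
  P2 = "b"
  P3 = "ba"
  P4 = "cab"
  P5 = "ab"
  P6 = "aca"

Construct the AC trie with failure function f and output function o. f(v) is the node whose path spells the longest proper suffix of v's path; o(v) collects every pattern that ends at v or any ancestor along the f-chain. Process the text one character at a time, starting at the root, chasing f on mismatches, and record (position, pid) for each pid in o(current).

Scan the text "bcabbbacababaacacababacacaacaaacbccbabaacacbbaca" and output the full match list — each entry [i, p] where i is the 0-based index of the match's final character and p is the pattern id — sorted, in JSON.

Build automaton:
Trie (insert patterns):
  0='ε' goto a→9 b→3 c→1
  1='c' goto a→7 b→2
  2='cb' goto ·  ←P0
  3='b' goto a→4  ←P2
  4='ba' goto c→5  ←P3
  5='bac' goto a→6
  6='baca' goto ·  ←P1
  7='ca' goto b→8
  8='cab' goto ·  ←P4
  9='a' goto b→10 c→11
  10='ab' goto ·  ←P5
  11='ac' goto a→12
  12='aca' goto ·  ←P6

Failure links (BFS by depth):
  n1('c'): parent n0 fail=0; on 'c' 0 → fail=0;  out ∅∪∅=∅
  n3('b'): parent n0 fail=0; on 'b' 0 → fail=0;  out {2}∪∅={2}
  n9('a'): parent n0 fail=0; on 'a' 0 → fail=0;  out ∅∪∅=∅
  n2('cb'): parent n1 fail=0; on 'b' 0 → fail=3;  out {0}∪{2}={0,2}
  n4('ba'): parent n3 fail=0; on 'a' 0 → fail=9;  out {3}∪∅={3}
  n7('ca'): parent n1 fail=0; on 'a' 0 → fail=9;  out ∅∪∅=∅
  n10('ab'): parent n9 fail=0; on 'b' 0 → fail=3;  out {5}∪{2}={2,5}
  n11('ac'): parent n9 fail=0; on 'c' 0 → fail=1;  out ∅∪∅=∅
  n5('bac'): parent n4 fail=9; on 'c' 9 → fail=11;  out ∅∪∅=∅
  n8('cab'): parent n7 fail=9; on 'b' 9 → fail=10;  out {4}∪{2,5}={2,4,5}
  n12('aca'): parent n11 fail=1; on 'a' 1 → fail=7;  out {6}∪∅={6}
  n6('baca'): parent n5 fail=11; on 'a' 11 → fail=12;  out {1}∪{6}={1,6}

Run:
[0] read 'b'  n0⇒n3  ** P2@[0:0]
[1] read 'c'  n3⇒n1 ·f
[2] read 'a'  n1⇒n7
[3] read 'b'  n7⇒n8  ** P2@[3:3],P4@[1:3],P5@[2:3]
[4] read 'b'  n8⇒n3 ·f  ** P2@[4:4]
[5] read 'b'  n3⇒n3 ·f  ** P2@[5:5]
[6] read 'a'  n3⇒n4  ** P3@[5:6]
[7] read 'c'  n4⇒n5
[8] read 'a'  n5⇒n6  ** P1@[5:8],P6@[6:8]
[9] read 'b'  n6⇒n8 ·f  ** P2@[9:9],P4@[7:9],P5@[8:9]
[10] read 'a'  n8⇒n4 ·f  ** P3@[9:10]
[11] read 'b'  n4⇒n10 ·f  ** P2@[11:11],P5@[10:11]
[12] read 'a'  n10⇒n4 ·f  ** P3@[11:12]
[13] read 'a'  n4⇒n9 ·f
[14] read 'c'  n9⇒n11
[15] read 'a'  n11⇒n12  ** P6@[13:15]
[16] read 'c'  n12⇒n11 ·f
[17] read 'a'  n11⇒n12  ** P6@[15:17]
[18] read 'b'  n12⇒n8 ·f  ** P2@[18:18],P4@[16:18],P5@[17:18]
[19] read 'a'  n8⇒n4 ·f  ** P3@[18:19]
[20] read 'b'  n4⇒n10 ·f  ** P2@[20:20],P5@[19:20]
[21] read 'a'  n10⇒n4 ·f  ** P3@[20:21]
[22] read 'c'  n4⇒n5
[23] read 'a'  n5⇒n6  ** P1@[20:23],P6@[21:23]
[24] read 'c'  n6⇒n11 ·f
[25] read 'a'  n11⇒n12  ** P6@[23:25]
[26] read 'a'  n12⇒n9 ·f
[27] read 'c'  n9⇒n11
[28] read 'a'  n11⇒n12  ** P6@[26:28]
[29] read 'a'  n12⇒n9 ·f
[30] read 'a'  n9⇒n9 ·f
[31] read 'c'  n9⇒n11
[32] read 'b'  n11⇒n2 ·f  ** P0@[31:32],P2@[32:32]
[33] read 'c'  n2⇒n1 ·f
[34] read 'c'  n1⇒n1 ·f
[35] read 'b'  n1⇒n2  ** P0@[34:35],P2@[35:35]
[36] read 'a'  n2⇒n4 ·f  ** P3@[35:36]
[37] read 'b'  n4⇒n10 ·f  ** P2@[37:37],P5@[36:37]
[38] read 'a'  n10⇒n4 ·f  ** P3@[37:38]
[39] read 'a'  n4⇒n9 ·f
[40] read 'c'  n9⇒n11
[41] read 'a'  n11⇒n12  ** P6@[39:41]
[42] read 'c'  n12⇒n11 ·f
[43] read 'b'  n11⇒n2 ·f  ** P0@[42:43],P2@[43:43]
[44] read 'b'  n2⇒n3 ·f  ** P2@[44:44]
[45] read 'a'  n3⇒n4  ** P3@[44:45]
[46] read 'c'  n4⇒n5
[47] read 'a'  n5⇒n6  ** P1@[44:47],P6@[45:47]

Result: [[0,2],[3,2],[3,4],[3,5],[4,2],[5,2],[6,3],[8,1],[8,6],[9,2],[9,4],[9,5],[10,3],[11,2],[11,5],[12,3],[15,6],[17,6],[18,2],[18,4],[18,5],[19,3],[20,2],[20,5],[21,3],[23,1],[23,6],[25,6],[28,6],[32,0],[32,2],[35,0],[35,2],[36,3],[37,2],[37,5],[38,3],[41,6],[43,0],[43,2],[44,2],[45,3],[47,1],[47,6]]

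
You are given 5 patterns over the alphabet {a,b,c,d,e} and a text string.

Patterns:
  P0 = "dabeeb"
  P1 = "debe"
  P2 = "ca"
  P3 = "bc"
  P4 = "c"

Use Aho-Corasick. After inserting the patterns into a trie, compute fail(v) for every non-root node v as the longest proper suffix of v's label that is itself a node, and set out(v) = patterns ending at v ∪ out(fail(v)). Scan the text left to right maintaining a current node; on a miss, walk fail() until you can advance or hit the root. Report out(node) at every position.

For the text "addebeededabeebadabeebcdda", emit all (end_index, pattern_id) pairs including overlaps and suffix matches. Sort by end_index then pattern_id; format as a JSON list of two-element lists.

Build automaton:
Trie (insert patterns):
  n0 'ε': b→12 c→10 d→1
  n1 'd': a→2 e→7
  n2 'da': b→3
  n3 'dab': e→4
  n4 'dabe': e→5
  n5 'dabee': b→6
  n6 'dabeeb': ·  [P0 ends]
  n7 'de': b→8
  n8 'deb': e→9
  n9 'debe': ·  [P1 ends]
  n10 'c': a→11  [P4 ends]
  n11 'ca': ·  [P2 ends]
  n12 'b': c→13
  n13 'bc': ·  [P3 ends]

BFS fail/out derivation:
  n1('d'): parent n0 fail=0; on 'd' 0 → fail=0;  out ∅∪∅=∅
  n10('c'): parent n0 fail=0; on 'c' 0 → fail=0;  out {4}∪∅={4}
  n12('b'): parent n0 fail=0; on 'b' 0 → fail=0;  out ∅∪∅=∅
  n2('da'): parent n1 fail=0; on 'a' 0 → fail=0;  out ∅∪∅=∅
  n7('de'): parent n1 fail=0; on 'e' 0 → fail=0;  out ∅∪∅=∅
  n11('ca'): parent n10 fail=0; on 'a' 0 → fail=0;  out {2}∪∅={2}
  n13('bc'): parent n12 fail=0; on 'c' 0 → fail=10;  out {3}∪{4}={3,4}
  n3('dab'): parent n2 fail=0; on 'b' 0 → fail=12;  out ∅∪∅=∅
  n8('deb'): parent n7 fail=0; on 'b' 0 → fail=12;  out ∅∪∅=∅
  n4('dabe'): parent n3 fail=12; on 'e' 12→0 → fail=0;  out ∅∪∅=∅
  n9('debe'): parent n8 fail=12; on 'e' 12→0 → fail=0;  out {1}∪∅={1}
  n5('dabee'): parent n4 fail=0; on 'e' 0 → fail=0;  out ∅∪∅=∅
  n6('dabeeb'): parent n5 fail=0; on 'b' 0 → fail=12;  out {0}∪∅={0}

Run:
[0] read 'a'  n0⇒n0
[1] read 'd'  n0⇒n1
[2] read 'd'  n1⇒n1 (via fail)
[3] read 'e'  n1⇒n7
[4] read 'b'  n7⇒n8
[5] read 'e'  n8⇒n9  emit P1@[2:5]
[6] read 'e'  n9⇒n0 (via fail)
[7] read 'd'  n0⇒n1
[8] read 'e'  n1⇒n7
[9] read 'd'  n7⇒n1 (via fail)
[10] read 'a'  n1⇒n2
[11] read 'b'  n2⇒n3
[12] read 'e'  n3⇒n4
[13] read 'e'  n4⇒n5
[14] read 'b'  n5⇒n6  emit P0@[9:14]
[15] read 'a'  n6⇒n0 (via fail)
[16] read 'd'  n0⇒n1
[17] read 'a'  n1⇒n2
[18] read 'b'  n2⇒n3
[19] read 'e'  n3⇒n4
[20] read 'e'  n4⇒n5
[21] read 'b'  n5⇒n6  emit P0@[16:21]
[22] read 'c'  n6⇒n13 (via fail)  emit P3@[21:22],P4@[22:22]
[23] read 'd'  n13⇒n1 (via fail)
[24] read 'd'  n1⇒n1 (via fail)
[25] read 'a'  n1⇒n2

Matches: [[5,1],[14,0],[21,0],[22,3],[22,4]]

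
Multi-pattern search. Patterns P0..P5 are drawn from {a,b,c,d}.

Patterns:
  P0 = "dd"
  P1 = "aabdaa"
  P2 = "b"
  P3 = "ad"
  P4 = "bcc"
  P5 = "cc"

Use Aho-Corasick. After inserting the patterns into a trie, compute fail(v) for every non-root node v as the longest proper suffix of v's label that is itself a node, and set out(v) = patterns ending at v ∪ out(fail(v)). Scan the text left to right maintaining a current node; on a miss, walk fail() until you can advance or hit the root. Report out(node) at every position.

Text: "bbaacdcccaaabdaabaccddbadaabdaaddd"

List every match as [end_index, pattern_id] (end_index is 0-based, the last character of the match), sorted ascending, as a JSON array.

Construct AC machine:
Trie nodes:
  0='ε' goto a→3 b→9 c→13 d→1
  1='d' goto d→2
  2='dd' goto ·  [P0 ends]
  3='a' goto a→4 d→10
  4='aa' goto b→5
  5='aab' goto d→6
  6='aabd' goto a→7
  7='aabda' goto a→8
  8='aabdaa' goto ·  [P1 ends]
  9='b' goto c→11  [P2 ends]
  10='ad' goto ·  [P3 ends]
  11='bc' goto c→12
  12='bcc' goto ·  [P4 ends]
  13='c' goto c→14
  14='cc' goto ·  [P5 ends]

BFS fail/out derivation:
  fail(1) 'd': from fail(0)=0 chase 'd': 0 ⇒ 0;  out=∅∪out(0)=∅
  fail(3) 'a': from fail(0)=0 chase 'a': 0 ⇒ 0;  out=∅∪out(0)=∅
  fail(9) 'b': from fail(0)=0 chase 'b': 0 ⇒ 0;  out={2}∪out(0)={2}
  fail(13) 'c': from fail(0)=0 chase 'c': 0 ⇒ 0;  out=∅∪out(0)=∅
  fail(2) 'dd': from fail(1)=0 chase 'd': 0 ⇒ 1;  out={0}∪out(1)={0}
  fail(4) 'aa': from fail(3)=0 chase 'a': 0 ⇒ 3;  out=∅∪out(3)=∅
  fail(10) 'ad': from fail(3)=0 chase 'd': 0 ⇒ 1;  out={3}∪out(1)={3}
  fail(11) 'bc': from fail(9)=0 chase 'c': 0 ⇒ 13;  out=∅∪out(13)=∅
  fail(14) 'cc': from fail(13)=0 chase 'c': 0 ⇒ 13;  out={5}∪out(13)={5}
  fail(5) 'aab': from fail(4)=3 chase 'b': 3→0 ⇒ 9;  out=∅∪out(9)={2}
  fail(12) 'bcc': from fail(11)=13 chase 'c': 13 ⇒ 14;  out={4}∪out(14)={4,5}
  fail(6) 'aabd': from fail(5)=9 chase 'd': 9→0 ⇒ 1;  out=∅∪out(1)=∅
  fail(7) 'aabda': from fail(6)=1 chase 'a': 1→0 ⇒ 3;  out=∅∪out(3)=∅
  fail(8) 'aabdaa': from fail(7)=3 chase 'a': 3 ⇒ 4;  out={1}∪out(4)={1}

Scan:
[0] read 'b'  n0⇒n9  → match P2@[0:0]
[1] read 'b'  n9⇒n9 (via fail)  → match P2@[1:1]
[2] read 'a'  n9⇒n3 (via fail)
[3] read 'a'  n3⇒n4
[4] read 'c'  n4⇒n13 (via fail)
[5] read 'd'  n13⇒n1 (via fail)
[6] read 'c'  n1⇒n13 (via fail)
[7] read 'c'  n13⇒n14  → match P5@[6:7]
[8] read 'c'  n14⇒n14 (via fail)  → match P5@[7:8]
[9] read 'a'  n14⇒n3 (via fail)
[10] read 'a'  n3⇒n4
[11] read 'a'  n4⇒n4 (via fail)
[12] read 'b'  n4⇒n5  → match P2@[12:12]
[13] read 'd'  n5⇒n6
[14] read 'a'  n6⇒n7
[15] read 'a'  n7⇒n8  → match P1@[10:15]
[16] read 'b'  n8⇒n5 (via fail)  → match P2@[16:16]
[17] read 'a'  n5⇒n3 (via fail)
[18] read 'c'  n3⇒n13 (via fail)
[19] read 'c'  n13⇒n14  → match P5@[18:19]
[20] read 'd'  n14⇒n1 (via fail)
[21] read 'd'  n1⇒n2  → match P0@[20:21]
[22] read 'b'  n2⇒n9 (via fail)  → match P2@[22:22]
[23] read 'a'  n9⇒n3 (via fail)
[24] read 'd'  n3⇒n10  → match P3@[23:24]
[25] read 'a'  n10⇒n3 (via fail)
[26] read 'a'  n3⇒n4
[27] read 'b'  n4⇒n5  → match P2@[27:27]
[28] read 'd'  n5⇒n6
[29] read 'a'  n6⇒n7
[30] read 'a'  n7⇒n8  → match P1@[25:30]
[31] read 'd'  n8⇒n10 (via fail)  → match P3@[30:31]
[32] read 'd'  n10⇒n2 (via fail)  → match P0@[31:32]
[33] read 'd'  n2⇒n2 (via fail)  → match P0@[32:33]

Matches: [[0,2],[1,2],[7,5],[8,5],[12,2],[15,1],[16,2],[19,5],[21,0],[22,2],[24,3],[27,2],[30,1],[31,3],[32,0],[33,0]]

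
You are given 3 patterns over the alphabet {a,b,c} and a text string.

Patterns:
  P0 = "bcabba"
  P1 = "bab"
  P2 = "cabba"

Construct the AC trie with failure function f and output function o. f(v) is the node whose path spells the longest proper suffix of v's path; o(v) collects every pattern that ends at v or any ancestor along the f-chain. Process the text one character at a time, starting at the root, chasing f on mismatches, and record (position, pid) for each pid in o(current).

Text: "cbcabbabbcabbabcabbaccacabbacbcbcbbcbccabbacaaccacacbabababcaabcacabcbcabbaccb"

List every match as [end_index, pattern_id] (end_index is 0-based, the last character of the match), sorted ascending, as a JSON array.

Build automaton:
Trie nodes:
  n0 'ε': b→1 c→9
  n1 'b': a→7 c→2
  n2 'bc': a→3
  n3 'bca': b→4
  n4 'bcab': b→5
  n5 'bcabb': a→6
  n6 'bcabba': ·  [P0 ends]
  n7 'ba': b→8
  n8 'bab': ·  [P1 ends]
  n9 'c': a→10
  n10 'ca': b→11
  n11 'cab': b→12
  n12 'cabb': a→13
  n13 'cabba': ·  [P2 ends]

Failure links (BFS by depth):
  n1('b'): parent n0 fail=0; on 'b' 0 → fail=0;  out ∅∪∅=∅
  n9('c'): parent n0 fail=0; on 'c' 0 → fail=0;  out ∅∪∅=∅
  n2('bc'): parent n1 fail=0; on 'c' 0 → fail=9;  out ∅∪∅=∅
  n7('ba'): parent n1 fail=0; on 'a' 0 → fail=0;  out ∅∪∅=∅
  n10('ca'): parent n9 fail=0; on 'a' 0 → fail=0;  out ∅∪∅=∅
  n3('bca'): parent n2 fail=9; on 'a' 9 → fail=10;  out ∅∪∅=∅
  n8('bab'): parent n7 fail=0; on 'b' 0 → fail=1;  out {1}∪∅={1}
  n11('cab'): parent n10 fail=0; on 'b' 0 → fail=1;  out ∅∪∅=∅
  n4('bcab'): parent n3 fail=10; on 'b' 10 → fail=11;  out ∅∪∅=∅
  n12('cabb'): parent n11 fail=1; on 'b' 1→0 → fail=1;  out ∅∪∅=∅
  n5('bcabb'): parent n4 fail=11; on 'b' 11 → fail=12;  out ∅∪∅=∅
  n13('cabba'): parent n12 fail=1; on 'a' 1 → fail=7;  out {2}∪∅={2}
  n6('bcabba'): parent n5 fail=12; on 'a' 12 → fail=13;  out {0}∪{2}={0,2}

Run:
i=0 'c': node 0→9
i=1 'b': node 9→1 ·f
i=2 'c': node 1→2
i=3 'a': node 2→3
i=4 'b': node 3→4
i=5 'b': node 4→5
i=6 'a': node 5→6  ** P0@[1:6],P2@[2:6]
i=7 'b': node 6→8 ·f  ** P1@[5:7]
i=8 'b': node 8→1 ·f
i=9 'c': node 1→2
i=10 'a': node 2→3
i=11 'b': node 3→4
i=12 'b': node 4→5
i=13 'a': node 5→6  ** P0@[8:13],P2@[9:13]
i=14 'b': node 6→8 ·f  ** P1@[12:14]
i=15 'c': node 8→2 ·f
i=16 'a': node 2→3
i=17 'b': node 3→4
i=18 'b': node 4→5
i=19 'a': node 5→6  ** P0@[14:19],P2@[15:19]
i=20 'c': node 6→9 ·f
i=21 'c': node 9→9 ·f
i=22 'a': node 9→10
i=23 'c': node 10→9 ·f
i=24 'a': node 9→10
i=25 'b': node 10→11
i=26 'b': node 11→12
i=27 'a': node 12→13  ** P2@[23:27]
i=28 'c': node 13→9 ·f
i=29 'b': node 9→1 ·f
i=30 'c': node 1→2
i=31 'b': node 2→1 ·f
i=32 'c': node 1→2
i=33 'b': node 2→1 ·f
i=34 'b': node 1→1 ·f
i=35 'c': node 1→2
i=36 'b': node 2→1 ·f
i=37 'c': node 1→2
i=38 'c': node 2→9 ·f
i=39 'a': node 9→10
i=40 'b': node 10→11
i=41 'b': node 11→12
i=42 'a': node 12→13  ** P2@[38:42]
i=43 'c': node 13→9 ·f
i=44 'a': node 9→10
i=45 'a': node 10→0 ·f
i=46 'c': node 0→9
i=47 'c': node 9→9 ·f
i=48 'a': node 9→10
i=49 'c': node 10→9 ·f
i=50 'a': node 9→10
i=51 'c': node 10→9 ·f
i=52 'b': node 9→1 ·f
i=53 'a': node 1→7
i=54 'b': node 7→8  ** P1@[52:54]
i=55 'a': node 8→7 ·f
i=56 'b': node 7→8  ** P1@[54:56]
i=57 'a': node 8→7 ·f
i=58 'b': node 7→8  ** P1@[56:58]
i=59 'c': node 8→2 ·f
i=60 'a': node 2→3
i=61 'a': node 3→0 ·f
i=62 'b': node 0→1
i=63 'c': node 1→2
i=64 'a': node 2→3
i=65 'c': node 3→9 ·f
i=66 'a': node 9→10
i=67 'b': node 10→11
i=68 'c': node 11→2 ·f
i=69 'b': node 2→1 ·f
i=70 'c': node 1→2
i=71 'a': node 2→3
i=72 'b': node 3→4
i=73 'b': node 4→5
i=74 'a': node 5→6  ** P0@[69:74],P2@[70:74]
i=75 'c': node 6→9 ·f
i=76 'c': node 9→9 ·f
i=77 'b': node 9→1 ·f

Result: [[6,0],[6,2],[7,1],[13,0],[13,2],[14,1],[19,0],[19,2],[27,2],[42,2],[54,1],[56,1],[58,1],[74,0],[74,2]]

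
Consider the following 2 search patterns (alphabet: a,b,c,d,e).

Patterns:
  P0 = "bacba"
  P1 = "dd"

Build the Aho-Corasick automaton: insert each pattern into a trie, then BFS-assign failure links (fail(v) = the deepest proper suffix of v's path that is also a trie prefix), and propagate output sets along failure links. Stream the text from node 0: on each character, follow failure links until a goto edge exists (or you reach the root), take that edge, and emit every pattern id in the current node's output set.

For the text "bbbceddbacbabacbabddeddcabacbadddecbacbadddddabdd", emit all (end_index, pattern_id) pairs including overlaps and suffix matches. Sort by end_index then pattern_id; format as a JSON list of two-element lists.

Construct AC machine:
Trie (insert patterns):
  n0 'ε': b→1 d→6
  n1 'b': a→2
  n2 'ba': c→3
  n3 'bac': b→4
  n4 'bacb': a→5
  n5 'bacba': ·  ←P0
  n6 'd': d→7
  n7 'dd': ·  ←P1

BFS fail/out derivation:
  n1('b'): parent n0 fail=0; on 'b' 0 → fail=0;  out ∅∪∅=∅
  n6('d'): parent n0 fail=0; on 'd' 0 → fail=0;  out ∅∪∅=∅
  n2('ba'): parent n1 fail=0; on 'a' 0 → fail=0;  out ∅∪∅=∅
  n7('dd'): parent n6 fail=0; on 'd' 0 → fail=6;  out {1}∪∅={1}
  n3('bac'): parent n2 fail=0; on 'c' 0 → fail=0;  out ∅∪∅=∅
  n4('bacb'): parent n3 fail=0; on 'b' 0 → fail=1;  out ∅∪∅=∅
  n5('bacba'): parent n4 fail=1; on 'a' 1 → fail=2;  out {0}∪∅={0}

Run:
[0] read 'b'  n0⇒n1
[1] read 'b'  n1⇒n1 (fail-walked)
[2] read 'b'  n1⇒n1 (fail-walked)
[3] read 'c'  n1⇒n0 (fail-walked)
[4] read 'e'  n0⇒n0
[5] read 'd'  n0⇒n6
[6] read 'd'  n6⇒n7  → match P1@[5:6]
[7] read 'b'  n7⇒n1 (fail-walked)
[8] read 'a'  n1⇒n2
[9] read 'c'  n2⇒n3
[10] read 'b'  n3⇒n4
[11] read 'a'  n4⇒n5  → match P0@[7:11]
[12] read 'b'  n5⇒n1 (fail-walked)
[13] read 'a'  n1⇒n2
[14] read 'c'  n2⇒n3
[15] read 'b'  n3⇒n4
[16] read 'a'  n4⇒n5  → match P0@[12:16]
[17] read 'b'  n5⇒n1 (fail-walked)
[18] read 'd'  n1⇒n6 (fail-walked)
[19] read 'd'  n6⇒n7  → match P1@[18:19]
[20] read 'e'  n7⇒n0 (fail-walked)
[21] read 'd'  n0⇒n6
[22] read 'd'  n6⇒n7  → match P1@[21:22]
[23] read 'c'  n7⇒n0 (fail-walked)
[24] read 'a'  n0⇒n0
[25] read 'b'  n0⇒n1
[26] read 'a'  n1⇒n2
[27] read 'c'  n2⇒n3
[28] read 'b'  n3⇒n4
[29] read 'a'  n4⇒n5  → match P0@[25:29]
[30] read 'd'  n5⇒n6 (fail-walked)
[31] read 'd'  n6⇒n7  → match P1@[30:31]
[32] read 'd'  n7⇒n7 (fail-walked)  → match P1@[31:32]
[33] read 'e'  n7⇒n0 (fail-walked)
[34] read 'c'  n0⇒n0
[35] read 'b'  n0⇒n1
[36] read 'a'  n1⇒n2
[37] read 'c'  n2⇒n3
[38] read 'b'  n3⇒n4
[39] read 'a'  n4⇒n5  → match P0@[35:39]
[40] read 'd'  n5⇒n6 (fail-walked)
[41] read 'd'  n6⇒n7  → match P1@[40:41]
[42] read 'd'  n7⇒n7 (fail-walked)  → match P1@[41:42]
[43] read 'd'  n7⇒n7 (fail-walked)  → match P1@[42:43]
[44] read 'd'  n7⇒n7 (fail-walked)  → match P1@[43:44]
[45] read 'a'  n7⇒n0 (fail-walked)
[46] read 'b'  n0⇒n1
[47] read 'd'  n1⇒n6 (fail-walked)
[48] read 'd'  n6⇒n7  → match P1@[47:48]

Result: [[6,1],[11,0],[16,0],[19,1],[22,1],[29,0],[31,1],[32,1],[39,0],[41,1],[42,1],[43,1],[44,1],[48,1]]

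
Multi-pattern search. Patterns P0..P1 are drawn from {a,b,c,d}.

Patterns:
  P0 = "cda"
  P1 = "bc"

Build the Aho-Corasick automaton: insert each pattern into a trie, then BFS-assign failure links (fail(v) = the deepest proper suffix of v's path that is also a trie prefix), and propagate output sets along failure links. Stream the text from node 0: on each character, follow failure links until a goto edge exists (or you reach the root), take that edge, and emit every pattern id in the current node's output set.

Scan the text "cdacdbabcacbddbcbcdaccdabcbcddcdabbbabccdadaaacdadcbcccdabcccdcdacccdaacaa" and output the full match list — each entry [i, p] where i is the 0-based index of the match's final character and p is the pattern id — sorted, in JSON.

Build:
Trie nodes:
  0='ε' goto b→4 c→1
  1='c' goto d→2
  2='cd' goto a→3
  3='cda' goto ·  ←P0
  4='b' goto c→5
  5='bc' goto ·  ←P1

BFS fail/out derivation:
  fail(1) 'c': from fail(0)=0 chase 'c': 0 ⇒ 0;  out=∅∪out(0)=∅
  fail(4) 'b': from fail(0)=0 chase 'b': 0 ⇒ 0;  out=∅∪out(0)=∅
  fail(2) 'cd': from fail(1)=0 chase 'd': 0 ⇒ 0;  out=∅∪out(0)=∅
  fail(5) 'bc': from fail(4)=0 chase 'c': 0 ⇒ 1;  out={1}∪out(1)={1}
  fail(3) 'cda': from fail(2)=0 chase 'a': 0 ⇒ 0;  out={0}∪out(0)={0}

Scan:
pos 0 'c': at 1
pos 1 'd': at 2
pos 2 'a': at 3  → match P0@[0:2]
pos 3 'c': at 1 (via fail)
pos 4 'd': at 2
pos 5 'b': at 4 (via fail)
pos 6 'a': at 0 (via fail)
pos 7 'b': at 4
pos 8 'c': at 5  → match P1@[7:8]
pos 9 'a': at 0 (via fail)
pos 10 'c': at 1
pos 11 'b': at 4 (via fail)
pos 12 'd': at 0 (via fail)
pos 13 'd': at 0
pos 14 'b': at 4
pos 15 'c': at 5  → match P1@[14:15]
pos 16 'b': at 4 (via fail)
pos 17 'c': at 5  → match P1@[16:17]
pos 18 'd': at 2 (via fail)
pos 19 'a': at 3  → match P0@[17:19]
pos 20 'c': at 1 (via fail)
pos 21 'c': at 1 (via fail)
pos 22 'd': at 2
pos 23 'a': at 3  → match P0@[21:23]
pos 24 'b': at 4 (via fail)
pos 25 'c': at 5  → match P1@[24:25]
pos 26 'b': at 4 (via fail)
pos 27 'c': at 5  → match P1@[26:27]
pos 28 'd': at 2 (via fail)
pos 29 'd': at 0 (via fail)
pos 30 'c': at 1
pos 31 'd': at 2
pos 32 'a': at 3  → match P0@[30:32]
pos 33 'b': at 4 (via fail)
pos 34 'b': at 4 (via fail)
pos 35 'b': at 4 (via fail)
pos 36 'a': at 0 (via fail)
pos 37 'b': at 4
pos 38 'c': at 5  → match P1@[37:38]
pos 39 'c': at 1 (via fail)
pos 40 'd': at 2
pos 41 'a': at 3  → match P0@[39:41]
pos 42 'd': at 0 (via fail)
pos 43 'a': at 0
pos 44 'a': at 0
pos 45 'a': at 0
pos 46 'c': at 1
pos 47 'd': at 2
pos 48 'a': at 3  → match P0@[46:48]
pos 49 'd': at 0 (via fail)
pos 50 'c': at 1
pos 51 'b': at 4 (via fail)
pos 52 'c': at 5  → match P1@[51:52]
pos 53 'c': at 1 (via fail)
pos 54 'c': at 1 (via fail)
pos 55 'd': at 2
pos 56 'a': at 3  → match P0@[54:56]
pos 57 'b': at 4 (via fail)
pos 58 'c': at 5  → match P1@[57:58]
pos 59 'c': at 1 (via fail)
pos 60 'c': at 1 (via fail)
pos 61 'd': at 2
pos 62 'c': at 1 (via fail)
pos 63 'd': at 2
pos 64 'a': at 3  → match P0@[62:64]
pos 65 'c': at 1 (via fail)
pos 66 'c': at 1 (via fail)
pos 67 'c': at 1 (via fail)
pos 68 'd': at 2
pos 69 'a': at 3  → match P0@[67:69]
pos 70 'a': at 0 (via fail)
pos 71 'c': at 1
pos 72 'a': at 0 (via fail)
pos 73 'a': at 0

All matches (sorted): [[2,0],[8,1],[15,1],[17,1],[19,0],[23,0],[25,1],[27,1],[32,0],[38,1],[41,0],[48,0],[52,1],[56,0],[58,1],[64,0],[69,0]]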